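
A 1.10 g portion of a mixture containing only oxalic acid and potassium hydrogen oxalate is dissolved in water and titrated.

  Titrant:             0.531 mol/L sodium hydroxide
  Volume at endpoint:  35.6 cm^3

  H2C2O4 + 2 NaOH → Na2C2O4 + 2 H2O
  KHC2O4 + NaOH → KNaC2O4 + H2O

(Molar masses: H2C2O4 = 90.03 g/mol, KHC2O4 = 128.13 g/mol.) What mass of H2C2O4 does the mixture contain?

0.716 g

n(NaOH) = 0.0356 × 0.531 = 0.0189 mol
Let x = n(H2C2O4), y = n(KHC2O4).
Titrant: 2x + 1y = 0.0189;  mass: 90.03x + 128.13y = 1.10
Solving, x = 7.95 × 10^-3 mol, y = 3.00 × 10^-3 mol
mass of H2C2O4 = 7.95 × 10^-3 × 90.03 = 0.716 g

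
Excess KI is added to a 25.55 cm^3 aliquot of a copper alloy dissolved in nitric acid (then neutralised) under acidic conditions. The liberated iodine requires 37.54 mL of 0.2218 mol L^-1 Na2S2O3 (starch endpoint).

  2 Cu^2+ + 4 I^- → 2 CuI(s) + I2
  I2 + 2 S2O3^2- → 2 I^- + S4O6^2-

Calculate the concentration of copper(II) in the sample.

n(S2O3^2-) = 0.03754 × 0.2218 = 8.326 × 10^-3 mol
n(I2) = n(S2O3^2-)/2 = 4.163 × 10^-3 mol
From the 2:1 ratio, n(Cu2+) in the aliquot = 2/1 × 4.163 × 10^-3 = 8.326 × 10^-3 mol
[Cu2+] = 8.326 × 10^-3 / 0.02555 = 0.3259 mol/L

0.3259 mol/L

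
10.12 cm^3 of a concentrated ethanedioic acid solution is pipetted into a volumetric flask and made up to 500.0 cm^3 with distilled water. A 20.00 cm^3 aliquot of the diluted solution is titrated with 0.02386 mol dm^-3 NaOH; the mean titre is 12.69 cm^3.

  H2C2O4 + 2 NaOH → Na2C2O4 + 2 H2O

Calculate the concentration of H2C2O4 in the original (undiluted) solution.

0.3740 mol/L

n(NaOH) = 0.01269 × 0.02386 = 3.028 × 10^-4 mol
From the 1:2 ratio, n(H2C2O4) in the aliquot = 1/2 × 3.028 × 10^-4 = 1.514 × 10^-4 mol
[H2C2O4]_dilute = 1.514 × 10^-4 / 0.02000 = 0.007570 mol/L
Dilution factor = 500.0 / 10.12 = 49.41
[H2C2O4]_stock = 0.007570 × 49.41 = 0.3740 mol/L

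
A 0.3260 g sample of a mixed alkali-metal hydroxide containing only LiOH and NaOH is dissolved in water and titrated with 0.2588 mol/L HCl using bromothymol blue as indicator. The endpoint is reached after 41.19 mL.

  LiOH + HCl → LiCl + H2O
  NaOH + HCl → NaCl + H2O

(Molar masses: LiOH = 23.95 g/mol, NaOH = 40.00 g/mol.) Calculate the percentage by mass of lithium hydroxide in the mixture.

45.96 %

n(HCl) = 0.04119 × 0.2588 = 0.01066 mol
Let x = n(LiOH), y = n(NaOH).
Titrant: 1x + 1y = 0.01066;  mass: 23.95x + 40.00y = 0.3260
Solving, x = 6.255 × 10^-3 mol, y = 4.405 × 10^-3 mol
mass of LiOH = 6.255 × 10^-3 × 23.95 = 0.1498 g
% LiOH = 0.1498 / 0.3260 × 100 = 45.96 %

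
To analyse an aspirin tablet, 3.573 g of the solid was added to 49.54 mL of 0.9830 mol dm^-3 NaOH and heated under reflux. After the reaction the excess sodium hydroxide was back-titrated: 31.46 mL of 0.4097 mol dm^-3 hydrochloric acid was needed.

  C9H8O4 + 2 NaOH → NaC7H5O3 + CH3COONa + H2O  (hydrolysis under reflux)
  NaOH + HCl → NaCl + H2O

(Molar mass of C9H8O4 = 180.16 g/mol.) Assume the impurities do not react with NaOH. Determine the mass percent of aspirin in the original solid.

n(NaOH) added = 0.04954 × 0.9830 = 0.04870 mol
n(HCl) used in back-titration = 0.03146 × 0.4097 = 0.01289 mol
n(NaOH) left over = 0.01289 mol (1:1 ratio)
n(NaOH) consumed by analyte = 0.04870 − 0.01289 = 0.03581 mol
From the 1:2 ratio, n(C9H8O4) = 1/2 × 0.03581 = 0.01790 mol
mass of C9H8O4 = 0.01790 × 180.16 = 3.226 g
% C9H8O4 = 3.226 / 3.573 × 100 = 90.28 %

90.28 %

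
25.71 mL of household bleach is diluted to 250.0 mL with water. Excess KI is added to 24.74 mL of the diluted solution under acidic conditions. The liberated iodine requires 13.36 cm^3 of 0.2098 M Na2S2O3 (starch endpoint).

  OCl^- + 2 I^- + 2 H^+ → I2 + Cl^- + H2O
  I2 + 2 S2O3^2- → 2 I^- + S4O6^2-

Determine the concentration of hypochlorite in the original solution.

0.5508 M

n(S2O3^2-) = 0.01336 × 0.2098 = 2.803 × 10^-3 mol
n(I2) = n(S2O3^2-)/2 = 1.401 × 10^-3 mol
n(OCl^-) in the aliquot = 1.401 × 10^-3 mol (1:1 ratio)
[OCl^-]_dilute = 1.401 × 10^-3 / 0.02474 = 0.05665 mol/L
[OCl^-]_original = 0.05665 × 250.0/25.71 = 0.5508 mol/L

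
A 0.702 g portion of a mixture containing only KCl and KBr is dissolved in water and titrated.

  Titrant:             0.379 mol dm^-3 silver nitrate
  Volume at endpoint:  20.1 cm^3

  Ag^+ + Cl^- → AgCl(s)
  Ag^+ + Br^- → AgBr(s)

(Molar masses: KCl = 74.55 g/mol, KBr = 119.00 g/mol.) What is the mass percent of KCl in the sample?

n(AgNO3) = 0.0201 × 0.379 = 7.62 × 10^-3 mol
Let x = n(KCl), y = n(KBr).
Titrant: 1x + 1y = 7.62 × 10^-3;  mass: 74.55x + 119.00y = 0.702
Solving, x = 4.60 × 10^-3 mol, y = 3.02 × 10^-3 mol
mass of KCl = 4.60 × 10^-3 × 74.55 = 0.343 g
% KCl = 0.343 / 0.702 × 100 = 48.9 %

48.9 %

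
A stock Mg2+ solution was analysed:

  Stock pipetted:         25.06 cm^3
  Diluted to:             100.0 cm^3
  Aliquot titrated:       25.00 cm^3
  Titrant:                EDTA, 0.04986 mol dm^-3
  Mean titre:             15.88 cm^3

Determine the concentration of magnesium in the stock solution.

Mg^2+ + EDTA^4- → [Mg(EDTA)]^2-
n(EDTA) = 0.01588 × 0.04986 = 7.918 × 10^-4 mol
n(Mg2+) in the aliquot = 7.918 × 10^-4 mol (1:1 ratio)
[Mg2+]_dilute = 7.918 × 10^-4 / 0.02500 = 0.03167 mol/L
Dilution factor = 100.0 / 25.06 = 3.990
[Mg2+]_stock = 0.03167 × 3.990 = 0.1264 mol/L

0.1264 mol/L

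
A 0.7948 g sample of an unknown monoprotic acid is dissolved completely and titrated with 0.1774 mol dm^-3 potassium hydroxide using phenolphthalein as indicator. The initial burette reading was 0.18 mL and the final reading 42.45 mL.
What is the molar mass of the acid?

106.0 g/mol

n(KOH) = 0.04227 L × 0.1774 mol/L = 7.499 × 10^-3 mol
n(HA) = 7.499 × 10^-3 mol (1:1 ratio)
M = m / n = 0.7948 g / 7.499 × 10^-3 mol = 106.0 g/mol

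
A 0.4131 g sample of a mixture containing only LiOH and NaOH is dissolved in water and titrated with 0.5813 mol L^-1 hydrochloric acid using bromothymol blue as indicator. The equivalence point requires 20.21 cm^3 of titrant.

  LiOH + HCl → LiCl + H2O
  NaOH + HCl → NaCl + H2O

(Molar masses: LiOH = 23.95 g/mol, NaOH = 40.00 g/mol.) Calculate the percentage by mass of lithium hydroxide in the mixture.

n(HCl) = 0.02021 × 0.5813 = 0.01175 mol
Let x = n(LiOH), y = n(NaOH).
Titrant: 1x + 1y = 0.01175;  mass: 23.95x + 40.00y = 0.4131
Solving, x = 3.540 × 10^-3 mol, y = 8.208 × 10^-3 mol
mass of LiOH = 3.540 × 10^-3 × 23.95 = 0.08479 g
% LiOH = 0.08479 / 0.4131 × 100 = 20.53 %

20.53 %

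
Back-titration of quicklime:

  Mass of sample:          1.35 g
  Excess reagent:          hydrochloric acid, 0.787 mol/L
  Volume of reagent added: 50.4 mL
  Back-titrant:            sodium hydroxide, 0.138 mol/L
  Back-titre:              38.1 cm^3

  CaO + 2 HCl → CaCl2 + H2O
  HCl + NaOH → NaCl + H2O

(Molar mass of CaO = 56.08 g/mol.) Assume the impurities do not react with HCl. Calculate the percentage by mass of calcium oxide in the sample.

n(HCl) added = 0.0504 × 0.787 = 0.0397 mol
n(NaOH) used in back-titration = 0.0381 × 0.138 = 5.26 × 10^-3 mol
n(HCl) left over = 5.26 × 10^-3 mol (1:1 ratio)
n(HCl) consumed by analyte = 0.0397 − 5.26 × 10^-3 = 0.0344 mol
From the 1:2 ratio, n(CaO) = 1/2 × 0.0344 = 0.0172 mol
mass of CaO = 0.0172 × 56.08 = 0.965 g
% CaO = 0.965 / 1.35 × 100 = 71.5 %

71.5 %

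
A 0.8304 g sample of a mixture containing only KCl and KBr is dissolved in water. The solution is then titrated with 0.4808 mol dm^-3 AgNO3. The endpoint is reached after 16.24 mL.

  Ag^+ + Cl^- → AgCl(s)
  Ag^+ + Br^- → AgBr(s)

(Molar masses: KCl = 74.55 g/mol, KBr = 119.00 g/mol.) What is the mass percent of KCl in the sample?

n(AgNO3) = 0.01624 × 0.4808 = 7.808 × 10^-3 mol
Let x = n(KCl), y = n(KBr).
Titrant: 1x + 1y = 7.808 × 10^-3;  mass: 74.55x + 119.00y = 0.8304
Solving, x = 2.222 × 10^-3 mol, y = 5.586 × 10^-3 mol
mass of KCl = 2.222 × 10^-3 × 74.55 = 0.1657 g
% KCl = 0.1657 / 0.8304 × 100 = 19.95 %

19.95 %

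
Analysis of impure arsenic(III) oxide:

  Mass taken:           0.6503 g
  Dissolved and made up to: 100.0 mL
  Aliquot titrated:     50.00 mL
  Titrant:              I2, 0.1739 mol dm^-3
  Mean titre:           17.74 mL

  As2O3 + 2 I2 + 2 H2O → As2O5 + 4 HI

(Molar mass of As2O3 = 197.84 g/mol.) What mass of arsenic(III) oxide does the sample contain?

n(I2) per titration = 0.01774 × 0.1739 = 3.085 × 10^-3 mol
From the 1:2 ratio, n(As2O3) in each aliquot = 1/2 × 3.085 × 10^-3 = 1.542 × 10^-3 mol
n(As2O3) in the whole flask = 1.542 × 10^-3 × 100.0/50.00 = 3.085 × 10^-3 mol
mass of As2O3 = 3.085 × 10^-3 × 197.84 = 0.6103 g

0.6103 g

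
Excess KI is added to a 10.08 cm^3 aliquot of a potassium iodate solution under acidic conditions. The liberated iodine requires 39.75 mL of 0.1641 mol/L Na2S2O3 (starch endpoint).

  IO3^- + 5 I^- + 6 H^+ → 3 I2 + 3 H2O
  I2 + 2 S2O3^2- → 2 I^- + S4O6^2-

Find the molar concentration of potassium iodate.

0.1079 mol/L

n(S2O3^2-) = 0.03975 × 0.1641 = 6.523 × 10^-3 mol
n(I2) = n(S2O3^2-)/2 = 3.261 × 10^-3 mol
From the 1:3 ratio, n(IO3^-) in the aliquot = 1/3 × 3.261 × 10^-3 = 1.087 × 10^-3 mol
[IO3^-] = 1.087 × 10^-3 / 0.01008 = 0.1079 mol/L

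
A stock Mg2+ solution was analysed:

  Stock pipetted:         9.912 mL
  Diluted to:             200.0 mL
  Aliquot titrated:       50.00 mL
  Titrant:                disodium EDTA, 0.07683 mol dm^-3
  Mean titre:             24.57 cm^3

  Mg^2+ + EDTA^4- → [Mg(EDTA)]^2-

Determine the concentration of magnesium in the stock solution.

0.7618 mol/L

n(EDTA) = 0.02457 × 0.07683 = 1.888 × 10^-3 mol
n(Mg2+) in the aliquot = 1.888 × 10^-3 mol (1:1 ratio)
[Mg2+]_dilute = 1.888 × 10^-3 / 0.05000 = 0.03775 mol/L
Dilution factor = 200.0 / 9.912 = 20.18
[Mg2+]_stock = 0.03775 × 20.18 = 0.7618 mol/L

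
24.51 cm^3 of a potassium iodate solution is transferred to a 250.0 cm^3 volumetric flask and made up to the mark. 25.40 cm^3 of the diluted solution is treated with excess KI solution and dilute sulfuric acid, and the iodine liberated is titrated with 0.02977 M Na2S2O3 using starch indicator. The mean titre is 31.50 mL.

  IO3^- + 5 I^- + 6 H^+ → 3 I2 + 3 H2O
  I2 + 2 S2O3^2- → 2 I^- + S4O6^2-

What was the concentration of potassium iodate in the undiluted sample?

n(S2O3^2-) = 0.03150 × 0.02977 = 9.378 × 10^-4 mol
n(I2) = n(S2O3^2-)/2 = 4.689 × 10^-4 mol
From the 1:3 ratio, n(IO3^-) in the aliquot = 1/3 × 4.689 × 10^-4 = 1.563 × 10^-4 mol
[IO3^-]_dilute = 1.563 × 10^-4 / 0.02540 = 0.006153 mol/L
[IO3^-]_original = 0.006153 × 250.0/24.51 = 0.06276 mol/L

0.06276 M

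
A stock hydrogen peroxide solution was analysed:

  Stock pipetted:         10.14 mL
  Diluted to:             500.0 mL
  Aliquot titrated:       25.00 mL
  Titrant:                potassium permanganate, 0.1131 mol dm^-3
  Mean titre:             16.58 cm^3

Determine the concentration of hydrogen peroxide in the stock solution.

9.247 mol/L

2 MnO4^- + 5 H2O2 + 6 H^+ → 2 Mn^2+ + 5 O2 + 8 H2O
n(KMnO4) = 0.01658 × 0.1131 = 1.875 × 10^-3 mol
From the 5:2 ratio, n(H2O2) in the aliquot = 5/2 × 1.875 × 10^-3 = 4.688 × 10^-3 mol
[H2O2]_dilute = 4.688 × 10^-3 / 0.02500 = 0.1875 mol/L
Dilution factor = 500.0 / 10.14 = 49.31
[H2O2]_stock = 0.1875 × 49.31 = 9.247 mol/L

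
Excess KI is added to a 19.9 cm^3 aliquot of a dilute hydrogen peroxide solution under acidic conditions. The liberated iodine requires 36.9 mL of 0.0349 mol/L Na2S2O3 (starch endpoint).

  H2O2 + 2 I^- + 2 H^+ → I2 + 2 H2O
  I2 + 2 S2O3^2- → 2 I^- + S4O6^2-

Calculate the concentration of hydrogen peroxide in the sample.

n(S2O3^2-) = 0.0369 × 0.0349 = 1.29 × 10^-3 mol
n(I2) = n(S2O3^2-)/2 = 6.44 × 10^-4 mol
n(H2O2) in the aliquot = 6.44 × 10^-4 mol (1:1 ratio)
[H2O2] = 6.44 × 10^-4 / 0.0199 = 0.0324 mol/L

0.0324 mol/L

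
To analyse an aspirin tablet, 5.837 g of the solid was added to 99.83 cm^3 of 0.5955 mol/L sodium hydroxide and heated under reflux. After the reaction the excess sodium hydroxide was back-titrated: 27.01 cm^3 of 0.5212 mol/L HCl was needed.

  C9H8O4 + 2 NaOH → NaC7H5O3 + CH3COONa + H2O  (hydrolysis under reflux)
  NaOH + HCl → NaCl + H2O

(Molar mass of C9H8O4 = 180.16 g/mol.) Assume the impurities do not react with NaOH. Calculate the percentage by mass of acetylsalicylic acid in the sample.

n(NaOH) added = 0.09983 × 0.5955 = 0.05945 mol
n(HCl) used in back-titration = 0.02701 × 0.5212 = 0.01408 mol
n(NaOH) left over = 0.01408 mol (1:1 ratio)
n(NaOH) consumed by analyte = 0.05945 − 0.01408 = 0.04537 mol
From the 1:2 ratio, n(C9H8O4) = 1/2 × 0.04537 = 0.02269 mol
mass of C9H8O4 = 0.02269 × 180.16 = 4.087 g
% C9H8O4 = 4.087 / 5.837 × 100 = 70.02 %

70.02 %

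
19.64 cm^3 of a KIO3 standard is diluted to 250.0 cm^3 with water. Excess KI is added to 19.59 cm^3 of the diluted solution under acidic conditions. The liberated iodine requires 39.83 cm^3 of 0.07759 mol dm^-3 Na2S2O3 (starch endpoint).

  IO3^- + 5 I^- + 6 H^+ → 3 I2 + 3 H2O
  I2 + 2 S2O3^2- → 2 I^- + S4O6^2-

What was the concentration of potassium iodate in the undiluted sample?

n(S2O3^2-) = 0.03983 × 0.07759 = 3.090 × 10^-3 mol
n(I2) = n(S2O3^2-)/2 = 1.545 × 10^-3 mol
From the 1:3 ratio, n(IO3^-) in the aliquot = 1/3 × 1.545 × 10^-3 = 5.151 × 10^-4 mol
[IO3^-]_dilute = 5.151 × 10^-4 / 0.01959 = 0.02629 mol/L
[IO3^-]_original = 0.02629 × 250.0/19.64 = 0.3347 mol/L

0.3347 mol/L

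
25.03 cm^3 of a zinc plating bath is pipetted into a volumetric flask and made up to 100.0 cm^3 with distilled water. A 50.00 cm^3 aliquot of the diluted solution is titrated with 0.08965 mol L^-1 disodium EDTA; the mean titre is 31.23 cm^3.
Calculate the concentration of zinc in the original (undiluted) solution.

Zn^2+ + EDTA^4- → [Zn(EDTA)]^2-
n(EDTA) = 0.03123 × 0.08965 = 2.800 × 10^-3 mol
n(Zn2+) in the aliquot = 2.800 × 10^-3 mol (1:1 ratio)
[Zn2+]_dilute = 2.800 × 10^-3 / 0.05000 = 0.05600 mol/L
Dilution factor = 100.0 / 25.03 = 3.995
[Zn2+]_stock = 0.05600 × 3.995 = 0.2237 mol/L

0.2237 mol/L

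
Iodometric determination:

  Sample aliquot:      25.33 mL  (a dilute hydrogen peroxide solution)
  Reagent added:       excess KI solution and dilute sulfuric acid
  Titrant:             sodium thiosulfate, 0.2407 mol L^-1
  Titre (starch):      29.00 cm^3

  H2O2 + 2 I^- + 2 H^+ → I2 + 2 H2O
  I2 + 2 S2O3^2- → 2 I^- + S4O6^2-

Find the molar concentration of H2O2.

0.1378 mol/L

n(S2O3^2-) = 0.02900 × 0.2407 = 6.980 × 10^-3 mol
n(I2) = n(S2O3^2-)/2 = 3.490 × 10^-3 mol
n(H2O2) in the aliquot = 3.490 × 10^-3 mol (1:1 ratio)
[H2O2] = 3.490 × 10^-3 / 0.02533 = 0.1378 mol/L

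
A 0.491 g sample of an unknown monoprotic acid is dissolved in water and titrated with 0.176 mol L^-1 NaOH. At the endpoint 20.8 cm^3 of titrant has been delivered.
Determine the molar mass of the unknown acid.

134 g/mol

n(NaOH) = 0.0208 L × 0.176 mol/L = 3.66 × 10^-3 mol
n(HA) = 3.66 × 10^-3 mol (1:1 ratio)
M = m / n = 0.491 g / 3.66 × 10^-3 mol = 134 g/mol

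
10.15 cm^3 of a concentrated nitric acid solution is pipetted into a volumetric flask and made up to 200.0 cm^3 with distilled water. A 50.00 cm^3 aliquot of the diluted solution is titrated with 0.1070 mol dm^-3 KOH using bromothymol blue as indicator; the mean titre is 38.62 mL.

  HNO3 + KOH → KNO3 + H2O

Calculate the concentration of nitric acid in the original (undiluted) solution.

1.629 mol/L

n(KOH) = 0.03862 × 0.1070 = 4.132 × 10^-3 mol
n(HNO3) in the aliquot = 4.132 × 10^-3 mol (1:1 ratio)
[HNO3]_dilute = 4.132 × 10^-3 / 0.05000 = 0.08265 mol/L
Dilution factor = 200.0 / 10.15 = 19.70
[HNO3]_stock = 0.08265 × 19.70 = 1.629 mol/L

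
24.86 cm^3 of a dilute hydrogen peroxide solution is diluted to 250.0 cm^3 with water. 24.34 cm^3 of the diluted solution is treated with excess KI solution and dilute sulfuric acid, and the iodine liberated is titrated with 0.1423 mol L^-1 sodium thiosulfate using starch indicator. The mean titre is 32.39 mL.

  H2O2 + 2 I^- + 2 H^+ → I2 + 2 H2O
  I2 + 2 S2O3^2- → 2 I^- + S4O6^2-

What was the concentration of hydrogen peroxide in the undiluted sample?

n(S2O3^2-) = 0.03239 × 0.1423 = 4.609 × 10^-3 mol
n(I2) = n(S2O3^2-)/2 = 2.305 × 10^-3 mol
n(H2O2) in the aliquot = 2.305 × 10^-3 mol (1:1 ratio)
[H2O2]_dilute = 2.305 × 10^-3 / 0.02434 = 0.09468 mol/L
[H2O2]_original = 0.09468 × 250.0/24.86 = 0.9521 mol/L

0.9521 mol/L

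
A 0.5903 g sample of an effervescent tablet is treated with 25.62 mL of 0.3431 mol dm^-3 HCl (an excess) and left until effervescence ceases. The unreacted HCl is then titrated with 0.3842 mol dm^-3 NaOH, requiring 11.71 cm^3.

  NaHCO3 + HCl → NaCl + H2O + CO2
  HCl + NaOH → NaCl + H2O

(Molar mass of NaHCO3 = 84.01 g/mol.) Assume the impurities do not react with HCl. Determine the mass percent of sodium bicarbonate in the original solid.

n(HCl) added = 0.02562 × 0.3431 = 8.790 × 10^-3 mol
n(NaOH) used in back-titration = 0.01171 × 0.3842 = 4.499 × 10^-3 mol
n(HCl) left over = 4.499 × 10^-3 mol (1:1 ratio)
n(HCl) consumed by analyte = 8.790 × 10^-3 − 4.499 × 10^-3 = 4.291 × 10^-3 mol
n(NaHCO3) = 4.291 × 10^-3 mol (1:1 ratio)
mass of NaHCO3 = 4.291 × 10^-3 × 84.01 = 0.3605 g
% NaHCO3 = 0.3605 / 0.5903 × 100 = 61.07 %

61.07 %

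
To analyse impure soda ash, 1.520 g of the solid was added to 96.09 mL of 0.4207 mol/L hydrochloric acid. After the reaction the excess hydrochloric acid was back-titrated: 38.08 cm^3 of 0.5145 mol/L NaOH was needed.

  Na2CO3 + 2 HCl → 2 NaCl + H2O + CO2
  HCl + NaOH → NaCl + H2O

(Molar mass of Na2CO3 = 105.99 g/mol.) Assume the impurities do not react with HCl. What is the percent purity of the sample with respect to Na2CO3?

n(HCl) added = 0.09609 × 0.4207 = 0.04043 mol
n(NaOH) used in back-titration = 0.03808 × 0.5145 = 0.01959 mol
n(HCl) left over = 0.01959 mol (1:1 ratio)
n(HCl) consumed by analyte = 0.04043 − 0.01959 = 0.02083 mol
From the 1:2 ratio, n(Na2CO3) = 1/2 × 0.02083 = 0.01042 mol
mass of Na2CO3 = 0.01042 × 105.99 = 1.104 g
% Na2CO3 = 1.104 / 1.520 × 100 = 72.63 %

72.63 %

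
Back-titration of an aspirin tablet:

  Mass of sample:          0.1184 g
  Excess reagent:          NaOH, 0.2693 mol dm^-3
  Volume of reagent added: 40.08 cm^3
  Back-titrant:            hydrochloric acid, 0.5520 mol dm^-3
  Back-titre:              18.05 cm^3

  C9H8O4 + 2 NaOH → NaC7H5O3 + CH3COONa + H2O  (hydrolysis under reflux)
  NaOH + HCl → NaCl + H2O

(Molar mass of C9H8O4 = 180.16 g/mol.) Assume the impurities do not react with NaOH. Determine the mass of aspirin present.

0.07476 g

n(NaOH) added = 0.04008 × 0.2693 = 0.01079 mol
n(HCl) used in back-titration = 0.01805 × 0.5520 = 9.964 × 10^-3 mol
n(NaOH) left over = 9.964 × 10^-3 mol (1:1 ratio)
n(NaOH) consumed by analyte = 0.01079 − 9.964 × 10^-3 = 8.299 × 10^-4 mol
From the 1:2 ratio, n(C9H8O4) = 1/2 × 8.299 × 10^-4 = 4.150 × 10^-4 mol
mass of C9H8O4 = 4.150 × 10^-4 × 180.16 = 0.07476 g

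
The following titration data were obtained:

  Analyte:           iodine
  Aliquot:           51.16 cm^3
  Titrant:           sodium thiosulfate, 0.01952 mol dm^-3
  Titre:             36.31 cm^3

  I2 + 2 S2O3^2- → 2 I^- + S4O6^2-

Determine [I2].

0.006927 mol/L

n(Na2S2O3) = 0.03631 L × 0.01952 mol/L = 7.088 × 10^-4 mol
From the 1:2 mole ratio, n(I2) = 1/2 × 7.088 × 10^-4 = 3.544 × 10^-4 mol
[I2] = 3.544 × 10^-4 mol / 0.05116 L = 0.006927 mol/L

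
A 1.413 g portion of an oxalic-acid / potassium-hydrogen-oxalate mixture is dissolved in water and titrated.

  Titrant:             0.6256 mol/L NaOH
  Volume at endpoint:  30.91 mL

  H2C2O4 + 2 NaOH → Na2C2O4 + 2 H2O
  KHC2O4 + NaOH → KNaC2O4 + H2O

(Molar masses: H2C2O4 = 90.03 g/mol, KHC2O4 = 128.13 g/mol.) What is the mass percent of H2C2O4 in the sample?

n(NaOH) = 0.03091 × 0.6256 = 0.01934 mol
Let x = n(H2C2O4), y = n(KHC2O4).
Titrant: 2x + 1y = 0.01934;  mass: 90.03x + 128.13y = 1.413
Solving, x = 6.405 × 10^-3 mol, y = 6.527 × 10^-3 mol
mass of H2C2O4 = 6.405 × 10^-3 × 90.03 = 0.5766 g
% H2C2O4 = 0.5766 / 1.413 × 100 = 40.81 %

40.81 %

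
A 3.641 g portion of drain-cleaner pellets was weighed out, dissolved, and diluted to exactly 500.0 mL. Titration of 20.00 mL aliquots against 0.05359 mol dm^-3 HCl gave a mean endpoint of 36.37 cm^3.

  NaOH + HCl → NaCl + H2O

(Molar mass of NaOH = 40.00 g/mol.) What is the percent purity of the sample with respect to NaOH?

53.53 %

n(HCl) per titration = 0.03637 × 0.05359 = 1.949 × 10^-3 mol
n(NaOH) in each aliquot = 1.949 × 10^-3 mol (1:1 ratio)
n(NaOH) in the whole flask = 1.949 × 10^-3 × 500.0/20.00 = 0.04873 mol
mass of NaOH = 0.04873 × 40.00 = 1.949 g
% NaOH = 1.949 / 3.641 × 100 = 53.53 %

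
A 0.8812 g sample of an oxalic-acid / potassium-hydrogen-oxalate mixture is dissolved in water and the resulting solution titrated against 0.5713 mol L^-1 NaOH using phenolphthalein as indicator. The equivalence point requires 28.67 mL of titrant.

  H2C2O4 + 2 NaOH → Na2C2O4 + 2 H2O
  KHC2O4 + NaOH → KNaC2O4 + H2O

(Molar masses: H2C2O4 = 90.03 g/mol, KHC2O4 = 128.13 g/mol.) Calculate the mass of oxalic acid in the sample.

n(NaOH) = 0.02867 × 0.5713 = 0.01638 mol
Let x = n(H2C2O4), y = n(KHC2O4).
Titrant: 2x + 1y = 0.01638;  mass: 90.03x + 128.13y = 0.8812
Solving, x = 7.324 × 10^-3 mol, y = 1.731 × 10^-3 mol
mass of H2C2O4 = 7.324 × 10^-3 × 90.03 = 0.6594 g

0.6594 g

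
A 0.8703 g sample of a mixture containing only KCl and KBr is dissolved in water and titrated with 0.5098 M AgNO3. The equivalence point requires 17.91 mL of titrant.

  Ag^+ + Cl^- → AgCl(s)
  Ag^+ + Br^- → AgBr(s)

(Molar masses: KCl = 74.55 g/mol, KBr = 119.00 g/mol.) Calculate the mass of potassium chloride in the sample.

0.3627 g

n(AgNO3) = 0.01791 × 0.5098 = 9.131 × 10^-3 mol
Let x = n(KCl), y = n(KBr).
Titrant: 1x + 1y = 9.131 × 10^-3;  mass: 74.55x + 119.00y = 0.8703
Solving, x = 4.865 × 10^-3 mol, y = 4.266 × 10^-3 mol
mass of KCl = 4.865 × 10^-3 × 74.55 = 0.3627 g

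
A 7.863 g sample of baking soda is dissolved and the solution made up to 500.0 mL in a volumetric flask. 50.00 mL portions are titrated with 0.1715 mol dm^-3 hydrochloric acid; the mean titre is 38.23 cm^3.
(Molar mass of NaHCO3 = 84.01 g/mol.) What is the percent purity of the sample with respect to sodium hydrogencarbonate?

70.05 %

NaHCO3 + HCl → NaCl + H2O + CO2
n(HCl) per titration = 0.03823 × 0.1715 = 6.556 × 10^-3 mol
n(NaHCO3) in each aliquot = 6.556 × 10^-3 mol (1:1 ratio)
n(NaHCO3) in the whole flask = 6.556 × 10^-3 × 500.0/50.00 = 0.06556 mol
mass of NaHCO3 = 0.06556 × 84.01 = 5.508 g
% NaHCO3 = 5.508 / 7.863 × 100 = 70.05 %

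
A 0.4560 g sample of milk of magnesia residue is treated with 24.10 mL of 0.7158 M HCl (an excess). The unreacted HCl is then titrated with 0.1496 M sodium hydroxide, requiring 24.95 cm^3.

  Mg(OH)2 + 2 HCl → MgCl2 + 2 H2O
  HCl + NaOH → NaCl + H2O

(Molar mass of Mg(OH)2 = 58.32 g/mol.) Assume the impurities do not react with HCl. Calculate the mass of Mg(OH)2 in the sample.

n(HCl) added = 0.02410 × 0.7158 = 0.01725 mol
n(NaOH) used in back-titration = 0.02495 × 0.1496 = 3.733 × 10^-3 mol
n(HCl) left over = 3.733 × 10^-3 mol (1:1 ratio)
n(HCl) consumed by analyte = 0.01725 − 3.733 × 10^-3 = 0.01352 mol
From the 1:2 ratio, n(Mg(OH)2) = 1/2 × 0.01352 = 6.759 × 10^-3 mol
mass of Mg(OH)2 = 6.759 × 10^-3 × 58.32 = 0.3942 g

0.3942 g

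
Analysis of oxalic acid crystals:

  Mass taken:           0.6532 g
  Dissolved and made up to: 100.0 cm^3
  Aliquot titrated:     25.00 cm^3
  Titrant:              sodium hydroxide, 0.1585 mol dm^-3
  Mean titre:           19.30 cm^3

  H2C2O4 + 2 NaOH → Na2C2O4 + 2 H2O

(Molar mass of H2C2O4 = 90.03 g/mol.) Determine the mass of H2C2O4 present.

n(NaOH) per titration = 0.01930 × 0.1585 = 3.059 × 10^-3 mol
From the 1:2 ratio, n(H2C2O4) in each aliquot = 1/2 × 3.059 × 10^-3 = 1.530 × 10^-3 mol
n(H2C2O4) in the whole flask = 1.530 × 10^-3 × 100.0/25.00 = 6.118 × 10^-3 mol
mass of H2C2O4 = 6.118 × 10^-3 × 90.03 = 0.5508 g

0.5508 g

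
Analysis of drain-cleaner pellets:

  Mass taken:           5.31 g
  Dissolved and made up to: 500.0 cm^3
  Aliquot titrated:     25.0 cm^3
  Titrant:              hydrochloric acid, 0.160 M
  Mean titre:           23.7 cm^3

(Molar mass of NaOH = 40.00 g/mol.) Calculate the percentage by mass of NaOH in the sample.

NaOH + HCl → NaCl + H2O
n(HCl) per titration = 0.0237 × 0.160 = 3.79 × 10^-3 mol
n(NaOH) in each aliquot = 3.79 × 10^-3 mol (1:1 ratio)
n(NaOH) in the whole flask = 3.79 × 10^-3 × 500.0/25.0 = 0.0758 mol
mass of NaOH = 0.0758 × 40.00 = 3.03 g
% NaOH = 3.03 / 5.31 × 100 = 57.1 %

57.1 %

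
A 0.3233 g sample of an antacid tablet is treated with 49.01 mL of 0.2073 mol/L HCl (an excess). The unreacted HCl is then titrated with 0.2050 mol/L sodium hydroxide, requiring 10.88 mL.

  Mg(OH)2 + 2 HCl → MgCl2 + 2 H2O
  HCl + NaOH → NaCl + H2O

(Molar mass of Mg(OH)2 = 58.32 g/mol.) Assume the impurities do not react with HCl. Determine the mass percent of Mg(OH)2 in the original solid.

71.52 %

n(HCl) added = 0.04901 × 0.2073 = 0.01016 mol
n(NaOH) used in back-titration = 0.01088 × 0.2050 = 2.230 × 10^-3 mol
n(HCl) left over = 2.230 × 10^-3 mol (1:1 ratio)
n(HCl) consumed by analyte = 0.01016 − 2.230 × 10^-3 = 7.929 × 10^-3 mol
From the 1:2 ratio, n(Mg(OH)2) = 1/2 × 7.929 × 10^-3 = 3.965 × 10^-3 mol
mass of Mg(OH)2 = 3.965 × 10^-3 × 58.32 = 0.2312 g
% Mg(OH)2 = 0.2312 / 0.3233 × 100 = 71.52 %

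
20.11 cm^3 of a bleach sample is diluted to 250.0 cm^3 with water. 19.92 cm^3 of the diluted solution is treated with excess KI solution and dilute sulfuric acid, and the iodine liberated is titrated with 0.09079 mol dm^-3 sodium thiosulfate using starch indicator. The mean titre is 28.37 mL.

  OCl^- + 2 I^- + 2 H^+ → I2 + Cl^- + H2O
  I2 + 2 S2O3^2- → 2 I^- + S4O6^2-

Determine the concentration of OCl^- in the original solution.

n(S2O3^2-) = 0.02837 × 0.09079 = 2.576 × 10^-3 mol
n(I2) = n(S2O3^2-)/2 = 1.288 × 10^-3 mol
n(OCl^-) in the aliquot = 1.288 × 10^-3 mol (1:1 ratio)
[OCl^-]_dilute = 1.288 × 10^-3 / 0.01992 = 0.06465 mol/L
[OCl^-]_original = 0.06465 × 250.0/20.11 = 0.8037 mol/L

0.8037 mol/L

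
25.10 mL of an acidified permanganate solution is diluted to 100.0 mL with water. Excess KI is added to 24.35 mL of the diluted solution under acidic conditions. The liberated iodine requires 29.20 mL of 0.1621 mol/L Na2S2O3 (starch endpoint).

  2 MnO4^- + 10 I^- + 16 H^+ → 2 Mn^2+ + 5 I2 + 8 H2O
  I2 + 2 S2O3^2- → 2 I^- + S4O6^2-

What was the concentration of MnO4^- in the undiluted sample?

0.1549 mol/L

n(S2O3^2-) = 0.02920 × 0.1621 = 4.733 × 10^-3 mol
n(I2) = n(S2O3^2-)/2 = 2.367 × 10^-3 mol
From the 2:5 ratio, n(MnO4^-) in the aliquot = 2/5 × 2.367 × 10^-3 = 9.467 × 10^-4 mol
[MnO4^-]_dilute = 9.467 × 10^-4 / 0.02435 = 0.03888 mol/L
[MnO4^-]_original = 0.03888 × 100.0/25.10 = 0.1549 mol/L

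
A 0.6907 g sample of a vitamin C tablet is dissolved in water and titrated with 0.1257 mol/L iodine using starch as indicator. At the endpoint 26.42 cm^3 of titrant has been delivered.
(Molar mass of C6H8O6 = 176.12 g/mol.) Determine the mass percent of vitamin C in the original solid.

C6H8O6 + I2 → C6H6O6 + 2 HI
n(I2) = 0.02642 L × 0.1257 mol/L = 3.321 × 10^-3 mol
n(C6H8O6) = 3.321 × 10^-3 mol (1:1 ratio)
mass of C6H8O6 = 3.321 × 10^-3 × 176.12 g/mol = 0.5849 g
% C6H8O6 = 0.5849 / 0.6907 × 100 = 84.68 %

84.68 %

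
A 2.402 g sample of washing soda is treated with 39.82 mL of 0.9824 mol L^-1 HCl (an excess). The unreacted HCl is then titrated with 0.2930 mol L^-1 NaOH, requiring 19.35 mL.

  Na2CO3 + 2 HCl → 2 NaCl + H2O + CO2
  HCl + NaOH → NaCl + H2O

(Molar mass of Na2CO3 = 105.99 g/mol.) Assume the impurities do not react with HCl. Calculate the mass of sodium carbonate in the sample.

1.773 g

n(HCl) added = 0.03982 × 0.9824 = 0.03912 mol
n(NaOH) used in back-titration = 0.01935 × 0.2930 = 5.670 × 10^-3 mol
n(HCl) left over = 5.670 × 10^-3 mol (1:1 ratio)
n(HCl) consumed by analyte = 0.03912 − 5.670 × 10^-3 = 0.03345 mol
From the 1:2 ratio, n(Na2CO3) = 1/2 × 0.03345 = 0.01672 mol
mass of Na2CO3 = 0.01672 × 105.99 = 1.773 g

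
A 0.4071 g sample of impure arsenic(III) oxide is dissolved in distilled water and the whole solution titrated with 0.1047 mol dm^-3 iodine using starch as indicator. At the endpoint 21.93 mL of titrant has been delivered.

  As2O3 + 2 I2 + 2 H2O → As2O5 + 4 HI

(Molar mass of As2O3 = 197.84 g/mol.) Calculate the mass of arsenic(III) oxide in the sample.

0.2271 g

n(I2) = 0.02193 L × 0.1047 mol/L = 2.296 × 10^-3 mol
From the 1:2 ratio, n(As2O3) = 1/2 × 2.296 × 10^-3 = 1.148 × 10^-3 mol
mass of As2O3 = 1.148 × 10^-3 × 197.84 g/mol = 0.2271 g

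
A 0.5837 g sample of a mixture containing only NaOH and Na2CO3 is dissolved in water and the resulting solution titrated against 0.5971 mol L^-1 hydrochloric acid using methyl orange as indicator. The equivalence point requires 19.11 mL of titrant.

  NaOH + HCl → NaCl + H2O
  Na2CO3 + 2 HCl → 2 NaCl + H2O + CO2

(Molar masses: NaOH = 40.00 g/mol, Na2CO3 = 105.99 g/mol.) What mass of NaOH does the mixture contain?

0.06465 g

n(HCl) = 0.01911 × 0.5971 = 0.01141 mol
Let x = n(NaOH), y = n(Na2CO3).
Titrant: 1x + 2y = 0.01141;  mass: 40.00x + 105.99y = 0.5837
Solving, x = 1.616 × 10^-3 mol, y = 4.897 × 10^-3 mol
mass of NaOH = 1.616 × 10^-3 × 40.00 = 0.06465 g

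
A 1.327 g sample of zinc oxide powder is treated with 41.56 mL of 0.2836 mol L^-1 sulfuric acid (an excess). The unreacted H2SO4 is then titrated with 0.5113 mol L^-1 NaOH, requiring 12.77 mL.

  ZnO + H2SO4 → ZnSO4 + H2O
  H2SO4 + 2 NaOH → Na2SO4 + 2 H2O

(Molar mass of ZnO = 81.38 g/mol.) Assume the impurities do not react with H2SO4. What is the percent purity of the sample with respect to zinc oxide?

52.26 %

n(H2SO4) added = 0.04156 × 0.2836 = 0.01179 mol
n(NaOH) used in back-titration = 0.01277 × 0.5113 = 6.529 × 10^-3 mol
From the 1:2 ratio, n(H2SO4) left over = 1/2 × 6.529 × 10^-3 = 3.265 × 10^-3 mol
n(H2SO4) consumed by analyte = 0.01179 − 3.265 × 10^-3 = 8.522 × 10^-3 mol
n(ZnO) = 8.522 × 10^-3 mol (1:1 ratio)
mass of ZnO = 8.522 × 10^-3 × 81.38 = 0.6935 g
% ZnO = 0.6935 / 1.327 × 100 = 52.26 %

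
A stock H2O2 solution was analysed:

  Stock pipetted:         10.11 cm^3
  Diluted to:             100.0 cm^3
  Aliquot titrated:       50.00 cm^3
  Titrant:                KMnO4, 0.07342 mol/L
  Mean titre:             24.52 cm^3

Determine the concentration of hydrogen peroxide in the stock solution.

2 MnO4^- + 5 H2O2 + 6 H^+ → 2 Mn^2+ + 5 O2 + 8 H2O
n(KMnO4) = 0.02452 × 0.07342 = 1.800 × 10^-3 mol
From the 5:2 ratio, n(H2O2) in the aliquot = 5/2 × 1.800 × 10^-3 = 4.501 × 10^-3 mol
[H2O2]_dilute = 4.501 × 10^-3 / 0.05000 = 0.09001 mol/L
Dilution factor = 100.0 / 10.11 = 9.891
[H2O2]_stock = 0.09001 × 9.891 = 0.8903 mol/L

0.8903 mol/L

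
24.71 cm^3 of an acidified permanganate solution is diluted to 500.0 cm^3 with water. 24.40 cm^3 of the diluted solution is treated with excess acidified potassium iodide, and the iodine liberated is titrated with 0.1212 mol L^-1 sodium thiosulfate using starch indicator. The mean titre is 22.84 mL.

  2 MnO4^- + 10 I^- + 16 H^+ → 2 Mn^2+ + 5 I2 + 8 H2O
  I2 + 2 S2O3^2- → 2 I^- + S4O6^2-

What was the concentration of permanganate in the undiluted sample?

n(S2O3^2-) = 0.02284 × 0.1212 = 2.768 × 10^-3 mol
n(I2) = n(S2O3^2-)/2 = 1.384 × 10^-3 mol
From the 2:5 ratio, n(MnO4^-) in the aliquot = 2/5 × 1.384 × 10^-3 = 5.536 × 10^-4 mol
[MnO4^-]_dilute = 5.536 × 10^-4 / 0.02440 = 0.02269 mol/L
[MnO4^-]_original = 0.02269 × 500.0/24.71 = 0.4591 mol/L

0.4591 mol/L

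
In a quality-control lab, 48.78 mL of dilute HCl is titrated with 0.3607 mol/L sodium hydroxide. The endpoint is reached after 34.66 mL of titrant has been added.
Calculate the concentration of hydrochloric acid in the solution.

0.2563 mol/L

HCl + NaOH → NaCl + H2O
n(NaOH) = 0.03466 L × 0.3607 mol/L = 0.01250 mol
n(HCl) = 0.01250 mol (1:1 mole ratio)
[HCl] = 0.01250 mol / 0.04878 L = 0.2563 mol/L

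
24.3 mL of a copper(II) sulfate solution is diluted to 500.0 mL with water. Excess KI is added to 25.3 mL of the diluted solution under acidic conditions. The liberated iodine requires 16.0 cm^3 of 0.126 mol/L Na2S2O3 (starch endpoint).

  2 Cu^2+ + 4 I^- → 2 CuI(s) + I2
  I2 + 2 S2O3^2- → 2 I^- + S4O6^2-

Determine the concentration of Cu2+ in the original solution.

n(S2O3^2-) = 0.0160 × 0.126 = 2.02 × 10^-3 mol
n(I2) = n(S2O3^2-)/2 = 1.01 × 10^-3 mol
From the 2:1 ratio, n(Cu2+) in the aliquot = 2/1 × 1.01 × 10^-3 = 2.02 × 10^-3 mol
[Cu2+]_dilute = 2.02 × 10^-3 / 0.0253 = 0.0797 mol/L
[Cu2+]_original = 0.0797 × 500.0/24.3 = 1.64 mol/L

1.64 mol/L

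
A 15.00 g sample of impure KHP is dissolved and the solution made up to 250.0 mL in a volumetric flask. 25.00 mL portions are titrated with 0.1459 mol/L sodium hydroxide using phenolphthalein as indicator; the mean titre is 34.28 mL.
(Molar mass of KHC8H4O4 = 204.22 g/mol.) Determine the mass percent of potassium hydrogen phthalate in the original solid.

68.09 %

KHC8H4O4 + NaOH → KNaC8H4O4 + H2O
n(NaOH) per titration = 0.03428 × 0.1459 = 5.001 × 10^-3 mol
n(KHC8H4O4) in each aliquot = 5.001 × 10^-3 mol (1:1 ratio)
n(KHC8H4O4) in the whole flask = 5.001 × 10^-3 × 250.0/25.00 = 0.05001 mol
mass of KHC8H4O4 = 0.05001 × 204.22 = 10.21 g
% KHC8H4O4 = 10.21 / 15.00 × 100 = 68.09 %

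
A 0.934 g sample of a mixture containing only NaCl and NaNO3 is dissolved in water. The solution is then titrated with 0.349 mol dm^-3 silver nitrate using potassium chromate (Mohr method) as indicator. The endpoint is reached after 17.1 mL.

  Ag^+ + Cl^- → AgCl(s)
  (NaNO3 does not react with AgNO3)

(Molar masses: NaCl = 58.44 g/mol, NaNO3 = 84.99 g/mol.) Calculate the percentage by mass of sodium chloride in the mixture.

n(AgNO3) = 0.0171 × 0.349 = 5.97 × 10^-3 mol
Let x = n(NaCl), y = n(NaNO3).
Titrant: 1x = 5.97 × 10^-3;  mass: 58.44x + 84.99y = 0.934
Solving, x = 5.97 × 10^-3 mol, y = 6.89 × 10^-3 mol
mass of NaCl = 5.97 × 10^-3 × 58.44 = 0.349 g
% NaCl = 0.349 / 0.934 × 100 = 37.3 %

37.3 %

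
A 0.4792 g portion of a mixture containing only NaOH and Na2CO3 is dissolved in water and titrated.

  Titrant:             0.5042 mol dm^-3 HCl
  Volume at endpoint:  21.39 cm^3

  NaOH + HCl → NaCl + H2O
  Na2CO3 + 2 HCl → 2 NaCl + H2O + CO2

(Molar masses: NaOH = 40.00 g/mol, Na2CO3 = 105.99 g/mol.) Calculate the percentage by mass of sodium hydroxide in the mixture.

59.32 %

n(HCl) = 0.02139 × 0.5042 = 0.01078 mol
Let x = n(NaOH), y = n(Na2CO3).
Titrant: 1x + 2y = 0.01078;  mass: 40.00x + 105.99y = 0.4792
Solving, x = 7.106 × 10^-3 mol, y = 1.839 × 10^-3 mol
mass of NaOH = 7.106 × 10^-3 × 40.00 = 0.2842 g
% NaOH = 0.2842 / 0.4792 × 100 = 59.32 %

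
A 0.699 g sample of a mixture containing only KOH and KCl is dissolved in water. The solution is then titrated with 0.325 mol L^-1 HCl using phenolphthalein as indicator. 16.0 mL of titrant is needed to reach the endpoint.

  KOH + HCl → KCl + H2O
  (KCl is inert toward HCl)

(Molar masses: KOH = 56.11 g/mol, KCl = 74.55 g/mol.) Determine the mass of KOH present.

n(HCl) = 0.0160 × 0.325 = 5.20 × 10^-3 mol
Let x = n(KOH), y = n(KCl).
Titrant: 1x = 5.20 × 10^-3;  mass: 56.11x + 74.55y = 0.699
Solving, x = 5.20 × 10^-3 mol, y = 5.46 × 10^-3 mol
mass of KOH = 5.20 × 10^-3 × 56.11 = 0.292 g

0.292 g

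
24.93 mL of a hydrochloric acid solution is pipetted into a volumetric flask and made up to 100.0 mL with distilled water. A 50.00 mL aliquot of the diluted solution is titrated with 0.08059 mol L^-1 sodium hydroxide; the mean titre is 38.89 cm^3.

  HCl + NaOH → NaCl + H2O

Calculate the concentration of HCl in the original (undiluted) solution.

n(NaOH) = 0.03889 × 0.08059 = 3.134 × 10^-3 mol
n(HCl) in the aliquot = 3.134 × 10^-3 mol (1:1 ratio)
[HCl]_dilute = 3.134 × 10^-3 / 0.05000 = 0.06268 mol/L
Dilution factor = 100.0 / 24.93 = 4.011
[HCl]_stock = 0.06268 × 4.011 = 0.2514 mol/L

0.2514 mol/L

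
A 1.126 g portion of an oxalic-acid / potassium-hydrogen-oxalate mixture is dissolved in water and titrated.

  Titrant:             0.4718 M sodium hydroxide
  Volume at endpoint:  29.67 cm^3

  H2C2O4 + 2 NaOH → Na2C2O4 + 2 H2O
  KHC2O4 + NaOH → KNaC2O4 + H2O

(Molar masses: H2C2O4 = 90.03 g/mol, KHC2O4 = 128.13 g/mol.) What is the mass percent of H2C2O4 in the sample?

n(NaOH) = 0.02967 × 0.4718 = 0.01400 mol
Let x = n(H2C2O4), y = n(KHC2O4).
Titrant: 2x + 1y = 0.01400;  mass: 90.03x + 128.13y = 1.126
Solving, x = 4.016 × 10^-3 mol, y = 5.966 × 10^-3 mol
mass of H2C2O4 = 4.016 × 10^-3 × 90.03 = 0.3616 g
% H2C2O4 = 0.3616 / 1.126 × 100 = 32.11 %

32.11 %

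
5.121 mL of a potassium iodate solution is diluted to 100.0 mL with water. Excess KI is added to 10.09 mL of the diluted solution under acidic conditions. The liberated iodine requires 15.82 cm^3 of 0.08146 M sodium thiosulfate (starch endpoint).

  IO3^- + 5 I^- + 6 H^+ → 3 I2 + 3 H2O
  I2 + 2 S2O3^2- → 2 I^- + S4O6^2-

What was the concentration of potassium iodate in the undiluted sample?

0.4157 M

n(S2O3^2-) = 0.01582 × 0.08146 = 1.289 × 10^-3 mol
n(I2) = n(S2O3^2-)/2 = 6.443 × 10^-4 mol
From the 1:3 ratio, n(IO3^-) in the aliquot = 1/3 × 6.443 × 10^-4 = 2.148 × 10^-4 mol
[IO3^-]_dilute = 2.148 × 10^-4 / 0.01009 = 0.02129 mol/L
[IO3^-]_original = 0.02129 × 100.0/5.121 = 0.4157 mol/L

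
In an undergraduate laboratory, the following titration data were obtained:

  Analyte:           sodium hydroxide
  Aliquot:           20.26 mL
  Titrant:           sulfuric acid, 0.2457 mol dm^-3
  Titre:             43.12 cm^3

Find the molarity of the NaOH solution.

1.046 mol/L

2 NaOH + H2SO4 → Na2SO4 + 2 H2O
n(H2SO4) = 0.04312 L × 0.2457 mol/L = 0.01059 mol
From the 2:1 mole ratio, n(NaOH) = 2/1 × 0.01059 = 0.02119 mol
[NaOH] = 0.02119 mol / 0.02026 L = 1.046 mol/L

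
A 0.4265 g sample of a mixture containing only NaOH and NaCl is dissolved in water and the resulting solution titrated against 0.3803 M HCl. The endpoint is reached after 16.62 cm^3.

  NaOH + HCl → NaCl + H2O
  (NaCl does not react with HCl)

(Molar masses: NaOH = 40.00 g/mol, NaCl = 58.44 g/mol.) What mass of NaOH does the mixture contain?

n(HCl) = 0.01662 × 0.3803 = 6.321 × 10^-3 mol
Let x = n(NaOH), y = n(NaCl).
Titrant: 1x = 6.321 × 10^-3;  mass: 40.00x + 58.44y = 0.4265
Solving, x = 6.321 × 10^-3 mol, y = 2.972 × 10^-3 mol
mass of NaOH = 6.321 × 10^-3 × 40.00 = 0.2528 g

0.2528 g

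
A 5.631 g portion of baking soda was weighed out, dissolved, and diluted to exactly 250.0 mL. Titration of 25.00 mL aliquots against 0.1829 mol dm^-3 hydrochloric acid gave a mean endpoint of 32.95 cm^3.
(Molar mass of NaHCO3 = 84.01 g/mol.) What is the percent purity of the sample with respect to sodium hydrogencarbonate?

NaHCO3 + HCl → NaCl + H2O + CO2
n(HCl) per titration = 0.03295 × 0.1829 = 6.027 × 10^-3 mol
n(NaHCO3) in each aliquot = 6.027 × 10^-3 mol (1:1 ratio)
n(NaHCO3) in the whole flask = 6.027 × 10^-3 × 250.0/25.00 = 0.06027 mol
mass of NaHCO3 = 0.06027 × 84.01 = 5.063 g
% NaHCO3 = 5.063 / 5.631 × 100 = 89.91 %

89.91 %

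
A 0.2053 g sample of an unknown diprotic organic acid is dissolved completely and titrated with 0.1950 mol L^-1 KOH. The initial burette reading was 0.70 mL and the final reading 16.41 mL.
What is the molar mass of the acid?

n(KOH) = 0.01571 L × 0.1950 mol/L = 3.063 × 10^-3 mol
From the 1:2 ratio, n(H2A) = 1/2 × 3.063 × 10^-3 = 1.532 × 10^-3 mol
M = m / n = 0.2053 g / 1.532 × 10^-3 mol = 134.0 g/mol

134.0 g/mol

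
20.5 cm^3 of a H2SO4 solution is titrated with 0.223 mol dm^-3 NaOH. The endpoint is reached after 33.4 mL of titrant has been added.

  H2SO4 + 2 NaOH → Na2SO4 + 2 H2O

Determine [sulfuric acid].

n(NaOH) = 0.0334 L × 0.223 mol/L = 7.45 × 10^-3 mol
From the 1:2 mole ratio, n(H2SO4) = 1/2 × 7.45 × 10^-3 = 3.72 × 10^-3 mol
[H2SO4] = 3.72 × 10^-3 mol / 0.0205 L = 0.182 mol/L

0.182 mol/L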